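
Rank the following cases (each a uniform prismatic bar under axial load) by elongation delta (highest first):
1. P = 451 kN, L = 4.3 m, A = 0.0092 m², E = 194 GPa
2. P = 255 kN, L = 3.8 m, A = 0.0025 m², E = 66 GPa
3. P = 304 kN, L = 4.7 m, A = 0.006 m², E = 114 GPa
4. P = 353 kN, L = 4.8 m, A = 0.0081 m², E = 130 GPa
Model: a uniform prismatic bar under axial load, so delta = (P·L) / (A·E) (SI units).
  Case 1: delta = (451000 × 4.3) / (0.0092 × (1.94 × 10¹¹)) = 0.001087 m = 1.087 mm
  Case 2: delta = (255000 × 3.8) / (0.0025 × (6.6 × 10¹⁰)) = 0.005873 m = 5.873 mm
  Case 3: delta = (304000 × 4.7) / (0.006 × (1.14 × 10¹¹)) = 0.002089 m = 2.089 mm
  Case 4: delta = (353000 × 4.8) / (0.0081 × (1.3 × 10¹¹)) = 0.001609 m = 1.609 mm
Ordering: 5.873 mm (case 2) > 2.089 mm (case 3) > 1.609 mm (case 4) > 1.087 mm (case 1)
Final answer: 2, 3, 4, 1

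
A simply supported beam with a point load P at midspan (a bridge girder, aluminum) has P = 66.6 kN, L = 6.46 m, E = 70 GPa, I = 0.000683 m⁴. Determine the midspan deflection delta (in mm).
Model: a simply supported beam with a point load P at midspan, so delta = (P·L^3) / (48·E·I).
Convert to SI units:
  P = 66.6 kN = 66600 N
  E = 70 GPa = 7 × 10¹⁰ Pa
Substitute:
  delta = (66600 × 6.46^3) / (48 × (7 × 10¹⁰) × 0.000683)
  delta = 0.007824 m
Convert: delta = 0.007824 m = 7.824 mm
Final answer: delta = 7.824 mm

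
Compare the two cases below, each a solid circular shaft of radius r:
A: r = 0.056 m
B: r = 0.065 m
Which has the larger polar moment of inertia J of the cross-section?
Model: a solid circular shaft of radius r, so J = (π·r^4) / 2 (SI units).
  A: J = (π × 0.056^4) / 2 = 1.545 × 10⁻⁵ m⁴
  B: J = (π × 0.065^4) / 2 = 2.804 × 10⁻⁵ m⁴
2.804 × 10⁻⁵ m⁴ > 1.545 × 10⁻⁵ m⁴, so B is larger.
Final answer: B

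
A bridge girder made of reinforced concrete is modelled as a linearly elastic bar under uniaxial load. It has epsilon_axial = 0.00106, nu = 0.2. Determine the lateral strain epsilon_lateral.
Model: a linearly elastic bar under uniaxial load, so epsilon_lateral = -nu·epsilon_axial.
Substitute:
  epsilon_lateral = -(0.2 × 0.00106)
  epsilon_lateral = -0.000212
Final answer: epsilon_lateral = -0.000212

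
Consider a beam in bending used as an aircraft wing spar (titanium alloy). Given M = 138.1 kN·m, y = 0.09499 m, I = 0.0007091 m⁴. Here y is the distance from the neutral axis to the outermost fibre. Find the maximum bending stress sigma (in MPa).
Model: a beam in bending, so sigma = (M·y) / I.
Convert to SI units:
  M = 138.1 kN·m = 138100 N·m
Substitute:
  sigma = (138100 × 0.09499) / 0.0007091
  sigma = 1.85 × 10⁷ Pa
Convert: sigma = 1.85 × 10⁷ Pa = 18.5 MPa
Final answer: sigma = 18.5 MPa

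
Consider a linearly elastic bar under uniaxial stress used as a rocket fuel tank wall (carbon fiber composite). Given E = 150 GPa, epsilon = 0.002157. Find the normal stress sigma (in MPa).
Model: a linearly elastic bar under uniaxial stress, so sigma = E·epsilon.
Convert to SI units:
  E = 150 GPa = 1.5 × 10¹¹ Pa
Substitute:
  sigma = (1.5 × 10¹¹) × 0.002157
  sigma = 3.236 × 10⁸ Pa
Convert: sigma = 3.236 × 10⁸ Pa = 323.6 MPa
Final answer: sigma = 323.6 MPa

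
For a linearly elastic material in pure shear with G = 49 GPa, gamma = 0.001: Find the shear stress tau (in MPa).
Model: a linearly elastic material in pure shear, so tau = G·gamma.
Convert to SI units:
  G = 49 GPa = 4.9 × 10¹⁰ Pa
Substitute:
  tau = (4.9 × 10¹⁰) × 0.001
  tau = 4.9 × 10⁷ Pa
Convert: tau = 4.9 × 10⁷ Pa = 49 MPa
Final answer: tau = 49 MPa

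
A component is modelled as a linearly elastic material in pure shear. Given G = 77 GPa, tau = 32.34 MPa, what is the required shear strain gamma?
Model: a linearly elastic material in pure shear, so tau = G·gamma.
Solve for gamma: gamma = tau / G.
Convert to SI units:
  G = 77 GPa = 7.7 × 10¹⁰ Pa
  tau = 32.34 MPa = 3.234 × 10⁷ Pa
Substitute:
  gamma = (3.234 × 10⁷) / (7.7 × 10¹⁰)
  gamma = 0.00042
Final answer: gamma = 0.00042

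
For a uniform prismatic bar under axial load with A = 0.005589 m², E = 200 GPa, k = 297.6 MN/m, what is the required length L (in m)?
Model: a uniform prismatic bar under axial load, so k = (A·E) / L.
Solve for L: L = (A·E) / k.
Convert to SI units:
  E = 200 GPa = 2 × 10¹¹ Pa
  k = 297.6 MN/m = 2.976 × 10⁸ N/m
Substitute:
  L = (0.005589 × (2 × 10¹¹)) / (2.976 × 10⁸)
  L = 3.756 m
Final answer: L = 3.756 m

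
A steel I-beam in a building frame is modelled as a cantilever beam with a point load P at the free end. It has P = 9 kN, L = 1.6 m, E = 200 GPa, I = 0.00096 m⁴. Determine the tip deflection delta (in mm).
Model: a cantilever beam with a point load P at the free end, so delta = (P·L^3) / (3·E·I).
Convert to SI units:
  P = 9 kN = 9000 N
  E = 200 GPa = 2 × 10¹¹ Pa
Substitute:
  delta = (9000 × 1.6^3) / (3 × (2 × 10¹¹) × 0.00096)
  delta = 6.4 × 10⁻⁵ m
Convert: delta = 6.4 × 10⁻⁵ m = 0.064 mm
Final answer: delta = 0.064 mm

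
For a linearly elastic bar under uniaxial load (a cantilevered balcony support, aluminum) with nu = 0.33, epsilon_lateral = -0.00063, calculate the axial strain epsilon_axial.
Model: a linearly elastic bar under uniaxial load, so epsilon_lateral = -nu·epsilon_axial.
Solve for epsilon_axial: epsilon_axial = -epsilon_lateral / nu.
Substitute:
  epsilon_axial = -(-0.00063) / 0.33
  epsilon_axial = 0.001909
Final answer: epsilon_axial = 0.001909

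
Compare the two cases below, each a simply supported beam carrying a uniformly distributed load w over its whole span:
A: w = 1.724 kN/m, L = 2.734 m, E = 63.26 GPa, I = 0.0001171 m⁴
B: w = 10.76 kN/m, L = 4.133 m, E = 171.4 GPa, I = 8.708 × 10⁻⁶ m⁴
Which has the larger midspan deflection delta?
Model: a simply supported beam carrying a uniformly distributed load w over its whole span, so delta = (5·w·L^4) / (384·E·I) (SI units).
  A: delta = (5 × 1724 × 2.734^4) / (384 × (6.326 × 10¹⁰) × 0.0001171) = 0.0001693 m = 0.1693 mm
  B: delta = (5 × 10760 × 4.133^4) / (384 × (1.714 × 10¹¹) × (8.708 × 10⁻⁶)) = 0.02739 m = 27.39 mm
27.39 mm > 0.1693 mm, so B is larger.
Final answer: B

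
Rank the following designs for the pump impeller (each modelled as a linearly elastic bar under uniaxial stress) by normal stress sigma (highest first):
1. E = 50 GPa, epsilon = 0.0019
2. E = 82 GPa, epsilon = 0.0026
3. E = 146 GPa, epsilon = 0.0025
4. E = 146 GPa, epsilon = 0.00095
Model: a linearly elastic bar under uniaxial stress, so sigma = E·epsilon (SI units).
  Case 1: sigma = (5 × 10¹⁰) × 0.0019 = 9.5 × 10⁷ Pa = 95 MPa
  Case 2: sigma = (8.2 × 10¹⁰) × 0.0026 = 2.132 × 10⁸ Pa = 213.2 MPa
  Case 3: sigma = (1.46 × 10¹¹) × 0.0025 = 3.65 × 10⁸ Pa = 365 MPa
  Case 4: sigma = (1.46 × 10¹¹) × 0.00095 = 1.387 × 10⁸ Pa = 138.7 MPa
Ordering: 365 MPa (case 3) > 213.2 MPa (case 2) > 138.7 MPa (case 4) > 95 MPa (case 1)
Final answer: 3, 2, 4, 1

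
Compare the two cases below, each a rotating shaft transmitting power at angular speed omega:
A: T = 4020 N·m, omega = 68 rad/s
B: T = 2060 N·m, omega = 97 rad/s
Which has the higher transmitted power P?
Model: a rotating shaft transmitting power at angular speed omega, so P = T·omega (SI units).
  A: P = 4020 × 68 = 273400 W = 273.4 kW
  B: P = 2060 × 97 = 199800 W = 199.8 kW
273.4 kW > 199.8 kW, so A is larger.
Final answer: A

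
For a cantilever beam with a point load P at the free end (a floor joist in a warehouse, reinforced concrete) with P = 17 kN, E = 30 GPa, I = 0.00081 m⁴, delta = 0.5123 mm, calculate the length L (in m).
Model: a cantilever beam with a point load P at the free end, so delta = (P·L^3) / (3·E·I).
Solve for L: L = ((3·delta·E·I) / P)^(1/3).
Convert to SI units:
  P = 17 kN = 17000 N
  E = 30 GPa = 3 × 10¹⁰ Pa
  delta = 0.5123 mm = 0.0005123 m
Substitute:
  L = ((3 × 0.0005123 × (3 × 10¹⁰) × 0.00081) / 17000)^(1/3)
  L = 1.3 m
Final answer: L = 1.3 m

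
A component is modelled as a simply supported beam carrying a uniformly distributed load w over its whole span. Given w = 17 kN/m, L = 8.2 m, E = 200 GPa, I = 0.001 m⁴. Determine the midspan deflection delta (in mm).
Model: a simply supported beam carrying a uniformly distributed load w over its whole span, so delta = (5·w·L^4) / (384·E·I).
Convert to SI units:
  w = 17 kN/m = 17000 N/m
  E = 200 GPa = 2 × 10¹¹ Pa
Substitute:
  delta = (5 × 17000 × 8.2^4) / (384 × (2 × 10¹¹) × 0.001)
  delta = 0.005004 m
Convert: delta = 0.005004 m = 5.004 mm
Final answer: delta = 5.004 mm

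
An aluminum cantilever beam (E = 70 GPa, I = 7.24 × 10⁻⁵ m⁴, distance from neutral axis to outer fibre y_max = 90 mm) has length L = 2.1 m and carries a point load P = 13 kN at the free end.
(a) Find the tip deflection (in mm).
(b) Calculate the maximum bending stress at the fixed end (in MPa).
(a) Tip deflection of a cantilever with an end point load: δ = P·L^3 / (3·E·I). Convert P = 13 kN = 13000 N, E = 70 GPa = 7 × 10¹⁰ Pa.
  δ = (13000 × 2.1^3) / (3 × (7 × 10¹⁰) × (7.24 × 10⁻⁵)) = 0.007919 m = 7.919 mm
(b) Maximum bending moment at the fixed end: M = P·L = 13000 × 2.1 = 27300 N·m. Convert y_max = 90 mm = 0.09 m.
  σ = M·y_max / I = (27300 × 0.09) / (7.24 × 10⁻⁵) = 3.394 × 10⁷ Pa = 33.94 MPa
Final answer: (a) δ = 7.919 mm, (b) σ = 33.94 MPa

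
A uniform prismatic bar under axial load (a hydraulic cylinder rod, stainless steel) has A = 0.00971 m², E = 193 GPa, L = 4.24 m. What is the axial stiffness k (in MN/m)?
Model: a uniform prismatic bar under axial load, so k = (A·E) / L.
Convert to SI units:
  E = 193 GPa = 1.93 × 10¹¹ Pa
Substitute:
  k = (0.00971 × (1.93 × 10¹¹)) / 4.24
  k = 4.42 × 10⁸ N/m
Convert: k = 4.42 × 10⁸ N/m = 442 MN/m
Final answer: k = 442 MN/m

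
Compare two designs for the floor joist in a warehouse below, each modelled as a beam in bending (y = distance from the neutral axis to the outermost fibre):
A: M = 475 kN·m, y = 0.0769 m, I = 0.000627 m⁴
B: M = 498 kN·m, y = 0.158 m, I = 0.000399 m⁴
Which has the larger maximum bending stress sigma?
Model: a beam in bending (y = distance from the neutral axis to the outermost fibre), so sigma = (M·y) / I (SI units).
  A: sigma = (475000 × 0.0769) / 0.000627 = 5.826 × 10⁷ Pa = 58.26 MPa
  B: sigma = (498000 × 0.158) / 0.000399 = 1.972 × 10⁸ Pa = 197.2 MPa
197.2 MPa > 58.26 MPa, so B is larger.
Final answer: B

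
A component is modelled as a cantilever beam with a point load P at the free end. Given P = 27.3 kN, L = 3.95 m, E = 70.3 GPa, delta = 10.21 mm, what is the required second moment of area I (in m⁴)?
Model: a cantilever beam with a point load P at the free end, so delta = (P·L^3) / (3·E·I).
Solve for I: I = (P·L^3) / (3·delta·E).
Convert to SI units:
  P = 27.3 kN = 27300 N
  E = 70.3 GPa = 7.03 × 10¹⁰ Pa
  delta = 10.21 mm = 0.01021 m
Substitute:
  I = (27300 × 3.95^3) / (3 × 0.01021 × (7.03 × 10¹⁰))
  I = 0.0007814 m⁴
Final answer: I = 0.0007814 m⁴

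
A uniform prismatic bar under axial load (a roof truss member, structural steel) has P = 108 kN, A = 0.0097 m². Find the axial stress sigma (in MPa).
Model: a uniform prismatic bar under axial load, so sigma = P / A.
Convert to SI units:
  P = 108 kN = 108000 N
Substitute:
  sigma = 108000 / 0.0097
  sigma = 1.113 × 10⁷ Pa
Convert: sigma = 1.113 × 10⁷ Pa = 11.13 MPa
Final answer: sigma = 11.13 MPa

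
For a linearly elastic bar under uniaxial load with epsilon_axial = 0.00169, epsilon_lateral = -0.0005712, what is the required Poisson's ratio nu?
Model: a linearly elastic bar under uniaxial load, so epsilon_lateral = -nu·epsilon_axial.
Solve for nu: nu = -epsilon_lateral / epsilon_axial.
Substitute:
  nu = -(-0.0005712) / 0.00169
  nu = 0.338
Final answer: nu = 0.338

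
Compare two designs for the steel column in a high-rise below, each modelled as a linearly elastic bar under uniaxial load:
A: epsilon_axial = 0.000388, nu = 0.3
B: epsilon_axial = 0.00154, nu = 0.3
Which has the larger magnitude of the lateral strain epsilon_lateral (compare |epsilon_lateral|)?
Model: a linearly elastic bar under uniaxial load, so epsilon_lateral = -nu·epsilon_axial (SI units).
  A: epsilon_lateral = -(0.3 × 0.000388) = -0.0001164
  B: epsilon_lateral = -(0.3 × 0.00154) = -0.000462
|epsilon_lateral|: A = 0.0001164, B = 0.000462, so B is larger in magnitude.
Final answer: B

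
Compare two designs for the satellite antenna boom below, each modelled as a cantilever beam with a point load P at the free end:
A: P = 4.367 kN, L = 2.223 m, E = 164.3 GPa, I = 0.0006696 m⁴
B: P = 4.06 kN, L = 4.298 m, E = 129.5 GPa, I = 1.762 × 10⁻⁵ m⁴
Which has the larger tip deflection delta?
Model: a cantilever beam with a point load P at the free end, so delta = (P·L^3) / (3·E·I) (SI units).
  A: delta = (4367 × 2.223^3) / (3 × (1.643 × 10¹¹) × 0.0006696) = 0.0001454 m = 0.1454 mm
  B: delta = (4060 × 4.298^3) / (3 × (1.295 × 10¹¹) × (1.762 × 10⁻⁵)) = 0.04709 m = 47.09 mm
47.09 mm > 0.1454 mm, so B is larger.
Final answer: B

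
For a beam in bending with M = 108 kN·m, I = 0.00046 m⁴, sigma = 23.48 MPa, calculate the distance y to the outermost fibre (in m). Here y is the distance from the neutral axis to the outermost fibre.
Model: a beam in bending, so sigma = (M·y) / I.
Solve for y: y = (sigma·I) / M.
Convert to SI units:
  M = 108 kN·m = 108000 N·m
  sigma = 23.48 MPa = 2.348 × 10⁷ Pa
Substitute:
  y = ((2.348 × 10⁷) × 0.00046) / 108000
  y = 0.1 m
Final answer: y = 0.1 m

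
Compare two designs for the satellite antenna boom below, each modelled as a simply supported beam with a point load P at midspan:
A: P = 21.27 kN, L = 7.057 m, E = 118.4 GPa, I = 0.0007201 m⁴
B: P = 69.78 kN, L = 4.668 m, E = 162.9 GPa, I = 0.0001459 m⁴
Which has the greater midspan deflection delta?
Model: a simply supported beam with a point load P at midspan, so delta = (P·L^3) / (48·E·I) (SI units).
  A: delta = (21270 × 7.057^3) / (48 × (1.184 × 10¹¹) × 0.0007201) = 0.001827 m = 1.827 mm
  B: delta = (69780 × 4.668^3) / (48 × (1.629 × 10¹¹) × 0.0001459) = 0.006222 m = 6.222 mm
6.222 mm > 1.827 mm, so B is larger.
Final answer: B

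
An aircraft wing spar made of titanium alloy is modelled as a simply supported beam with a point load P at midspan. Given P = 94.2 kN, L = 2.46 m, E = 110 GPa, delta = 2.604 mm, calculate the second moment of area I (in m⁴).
Model: a simply supported beam with a point load P at midspan, so delta = (P·L^3) / (48·E·I).
Solve for I: I = (P·L^3) / (48·delta·E).
Convert to SI units:
  P = 94.2 kN = 94200 N
  E = 110 GPa = 1.1 × 10¹¹ Pa
  delta = 2.604 mm = 0.002604 m
Substitute:
  I = (94200 × 2.46^3) / (48 × 0.002604 × (1.1 × 10¹¹))
  I = 0.000102 m⁴
Final answer: I = 0.000102 m⁴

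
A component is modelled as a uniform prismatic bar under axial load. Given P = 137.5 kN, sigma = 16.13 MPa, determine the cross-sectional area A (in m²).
Model: a uniform prismatic bar under axial load, so sigma = P / A.
Solve for A: A = P / sigma.
Convert to SI units:
  P = 137.5 kN = 137500 N
  sigma = 16.13 MPa = 1.613 × 10⁷ Pa
Substitute:
  A = 137500 / (1.613 × 10⁷)
  A = 0.008524 m²
Final answer: A = 0.008524 m²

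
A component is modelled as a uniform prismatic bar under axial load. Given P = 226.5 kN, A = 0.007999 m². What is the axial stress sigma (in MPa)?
Model: a uniform prismatic bar under axial load, so sigma = P / A.
Convert to SI units:
  P = 226.5 kN = 226500 N
Substitute:
  sigma = 226500 / 0.007999
  sigma = 2.832 × 10⁷ Pa
Convert: sigma = 2.832 × 10⁷ Pa = 28.32 MPa
Final answer: sigma = 28.32 MPa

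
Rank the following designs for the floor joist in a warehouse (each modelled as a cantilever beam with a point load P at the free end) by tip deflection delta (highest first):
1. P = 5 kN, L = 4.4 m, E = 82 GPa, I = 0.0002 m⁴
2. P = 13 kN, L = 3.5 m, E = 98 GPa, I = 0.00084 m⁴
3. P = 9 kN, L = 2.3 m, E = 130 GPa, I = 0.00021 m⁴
Model: a cantilever beam with a point load P at the free end, so delta = (P·L^3) / (3·E·I) (SI units).
  Case 1: delta = (5000 × 4.4^3) / (3 × (8.2 × 10¹⁰) × 0.0002) = 0.008657 m = 8.657 mm
  Case 2: delta = (13000 × 3.5^3) / (3 × (9.8 × 10¹⁰) × 0.00084) = 0.002257 m = 2.257 mm
  Case 3: delta = (9000 × 2.3^3) / (3 × (1.3 × 10¹¹) × 0.00021) = 0.001337 m = 1.337 mm
Ordering: 8.657 mm (case 1) > 2.257 mm (case 2) > 1.337 mm (case 3)
Final answer: 1, 2, 3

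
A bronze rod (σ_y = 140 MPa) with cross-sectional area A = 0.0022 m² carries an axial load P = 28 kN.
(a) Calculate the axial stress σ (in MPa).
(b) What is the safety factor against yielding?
(a) Axial stress σ = P/A. Convert P = 28 kN = 28000 N.
  σ = 28000 / 0.0022 = 1.273 × 10⁷ Pa = 12.73 MPa
(b) Safety factor SF = σ_y/σ = 140 / 12.73 = 11
Final answer: (a) σ = 12.73 MPa, (b) SF = 11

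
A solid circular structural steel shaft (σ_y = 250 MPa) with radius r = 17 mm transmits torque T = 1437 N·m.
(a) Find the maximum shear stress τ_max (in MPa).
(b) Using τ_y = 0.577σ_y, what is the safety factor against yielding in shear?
(a) For a solid circular shaft, τ_max = T·r/J with J = π·r^4/2, i.e. τ_max = 2·T / (π·r^3). Convert r = 17 mm = 0.017 m.
  τ_max = (2 × 1437) / (π × 0.017^3) = 1.862 × 10⁸ Pa = 186.2 MPa
(b) τ_y = 0.577 × 250 = 144.25 MPa
  SF = τ_y/τ_max = 144.25 / 186.2 = 0.7747
Final answer: (a) τ_max = 186.2 MPa, (b) SF = 0.7747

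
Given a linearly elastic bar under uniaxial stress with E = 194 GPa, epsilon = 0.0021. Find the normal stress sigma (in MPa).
Model: a linearly elastic bar under uniaxial stress, so sigma = E·epsilon.
Convert to SI units:
  E = 194 GPa = 1.94 × 10¹¹ Pa
Substitute:
  sigma = (1.94 × 10¹¹) × 0.0021
  sigma = 4.074 × 10⁸ Pa
Convert: sigma = 4.074 × 10⁸ Pa = 407.4 MPa
Final answer: sigma = 407.4 MPa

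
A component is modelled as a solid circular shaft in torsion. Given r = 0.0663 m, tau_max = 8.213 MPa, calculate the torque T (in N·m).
Model: a solid circular shaft in torsion, so tau_max = (2·T) / (π·r^3).
Solve for T: T = (π·tau_max·r^3) / 2.
Convert to SI units:
  tau_max = 8.213 MPa = 8.213 × 10⁶ Pa
Substitute:
  T = (π × (8.213 × 10⁶) × 0.0663^3) / 2
  T = 3760 N·m
Final answer: T = 3760 N·m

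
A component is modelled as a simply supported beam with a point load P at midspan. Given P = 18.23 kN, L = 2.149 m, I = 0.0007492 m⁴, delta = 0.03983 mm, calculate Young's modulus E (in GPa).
Model: a simply supported beam with a point load P at midspan, so delta = (P·L^3) / (48·E·I).
Solve for E: E = (P·L^3) / (48·delta·I).
Convert to SI units:
  P = 18.23 kN = 18230 N
  delta = 0.03983 mm = 3.983 × 10⁻⁵ m
Substitute:
  E = (18230 × 2.149^3) / (48 × (3.983 × 10⁻⁵) × 0.0007492)
  E = 1.263 × 10¹¹ Pa
Convert: E = 1.263 × 10¹¹ Pa = 126.3 GPa
Final answer: E = 126.3 GPa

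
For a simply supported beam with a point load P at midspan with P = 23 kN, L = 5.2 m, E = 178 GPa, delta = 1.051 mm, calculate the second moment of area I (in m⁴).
Model: a simply supported beam with a point load P at midspan, so delta = (P·L^3) / (48·E·I).
Solve for I: I = (P·L^3) / (48·delta·E).
Convert to SI units:
  P = 23 kN = 23000 N
  E = 178 GPa = 1.78 × 10¹¹ Pa
  delta = 1.051 mm = 0.001051 m
Substitute:
  I = (23000 × 5.2^3) / (48 × 0.001051 × (1.78 × 10¹¹))
  I = 0.0003601 m⁴
Final answer: I = 0.0003601 m⁴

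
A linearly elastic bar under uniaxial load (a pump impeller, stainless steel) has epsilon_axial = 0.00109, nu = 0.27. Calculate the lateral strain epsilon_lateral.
Model: a linearly elastic bar under uniaxial load, so epsilon_lateral = -nu·epsilon_axial.
Substitute:
  epsilon_lateral = -(0.27 × 0.00109)
  epsilon_lateral = -0.0002943
Final answer: epsilon_lateral = -0.0002943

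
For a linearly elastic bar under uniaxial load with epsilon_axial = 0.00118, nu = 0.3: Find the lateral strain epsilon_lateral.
Model: a linearly elastic bar under uniaxial load, so epsilon_lateral = -nu·epsilon_axial.
Substitute:
  epsilon_lateral = -(0.3 × 0.00118)
  epsilon_lateral = -0.000354
Final answer: epsilon_lateral = -0.000354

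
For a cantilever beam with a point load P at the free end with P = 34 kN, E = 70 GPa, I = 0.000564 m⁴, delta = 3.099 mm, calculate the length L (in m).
Model: a cantilever beam with a point load P at the free end, so delta = (P·L^3) / (3·E·I).
Solve for L: L = ((3·delta·E·I) / P)^(1/3).
Convert to SI units:
  P = 34 kN = 34000 N
  E = 70 GPa = 7 × 10¹⁰ Pa
  delta = 3.099 mm = 0.003099 m
Substitute:
  L = ((3 × 0.003099 × (7 × 10¹⁰) × 0.000564) / 34000)^(1/3)
  L = 2.21 m
Final answer: L = 2.21 m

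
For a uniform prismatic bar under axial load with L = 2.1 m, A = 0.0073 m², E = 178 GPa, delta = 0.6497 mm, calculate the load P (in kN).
Model: a uniform prismatic bar under axial load, so delta = (P·L) / (A·E).
Solve for P: P = (delta·A·E) / L.
Convert to SI units:
  E = 178 GPa = 1.78 × 10¹¹ Pa
  delta = 0.6497 mm = 0.0006497 m
Substitute:
  P = (0.0006497 × 0.0073 × (1.78 × 10¹¹)) / 2.1
  P = 402000 N
Convert: P = 402000 N = 402 kN
Final answer: P = 402 kN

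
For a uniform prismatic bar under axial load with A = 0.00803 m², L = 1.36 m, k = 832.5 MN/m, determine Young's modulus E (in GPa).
Model: a uniform prismatic bar under axial load, so k = (A·E) / L.
Solve for E: E = (k·L) / A.
Convert to SI units:
  k = 832.5 MN/m = 8.325 × 10⁸ N/m
Substitute:
  E = ((8.325 × 10⁸) × 1.36) / 0.00803
  E = 1.41 × 10¹¹ Pa
Convert: E = 1.41 × 10¹¹ Pa = 141 GPa
Final answer: E = 141 GPa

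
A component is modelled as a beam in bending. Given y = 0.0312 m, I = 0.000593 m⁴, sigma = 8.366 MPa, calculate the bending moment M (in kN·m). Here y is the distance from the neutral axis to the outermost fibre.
Model: a beam in bending, so sigma = (M·y) / I.
Solve for M: M = (sigma·I) / y.
Convert to SI units:
  sigma = 8.366 MPa = 8.366 × 10⁶ Pa
Substitute:
  M = ((8.366 × 10⁶) × 0.000593) / 0.0312
  M = 159000 N·m
Convert: M = 159000 N·m = 159 kN·m
Final answer: M = 159 kN·m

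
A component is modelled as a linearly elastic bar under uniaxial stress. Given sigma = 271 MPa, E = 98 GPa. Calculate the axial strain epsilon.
Model: a linearly elastic bar under uniaxial stress, so epsilon = sigma / E.
Convert to SI units:
  sigma = 271 MPa = 2.71 × 10⁸ Pa
  E = 98 GPa = 9.8 × 10¹⁰ Pa
Substitute:
  epsilon = (2.71 × 10⁸) / (9.8 × 10¹⁰)
  epsilon = 0.002765
Final answer: epsilon = 0.002765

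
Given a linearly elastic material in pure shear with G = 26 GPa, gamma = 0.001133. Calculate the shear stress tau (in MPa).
Model: a linearly elastic material in pure shear, so tau = G·gamma.
Convert to SI units:
  G = 26 GPa = 2.6 × 10¹⁰ Pa
Substitute:
  tau = (2.6 × 10¹⁰) × 0.001133
  tau = 2.946 × 10⁷ Pa
Convert: tau = 2.946 × 10⁷ Pa = 29.46 MPa
Final answer: tau = 29.46 MPa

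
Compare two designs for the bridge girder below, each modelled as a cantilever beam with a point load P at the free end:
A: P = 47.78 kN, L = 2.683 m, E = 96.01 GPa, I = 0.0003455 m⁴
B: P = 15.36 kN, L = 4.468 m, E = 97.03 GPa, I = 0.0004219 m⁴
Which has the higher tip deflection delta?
Model: a cantilever beam with a point load P at the free end, so delta = (P·L^3) / (3·E·I) (SI units).
  A: delta = (47780 × 2.683^3) / (3 × (9.601 × 10¹⁰) × 0.0003455) = 0.009273 m = 9.273 mm
  B: delta = (15360 × 4.468^3) / (3 × (9.703 × 10¹⁰) × 0.0004219) = 0.01116 m = 11.16 mm
11.16 mm > 9.273 mm, so B is larger.
Final answer: B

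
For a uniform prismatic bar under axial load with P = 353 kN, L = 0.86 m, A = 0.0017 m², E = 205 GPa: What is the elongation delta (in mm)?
Model: a uniform prismatic bar under axial load, so delta = (P·L) / (A·E).
Convert to SI units:
  P = 353 kN = 353000 N
  E = 205 GPa = 2.05 × 10¹¹ Pa
Substitute:
  delta = (353000 × 0.86) / (0.0017 × (2.05 × 10¹¹))
  delta = 0.0008711 m
Convert: delta = 0.0008711 m = 0.8711 mm
Final answer: delta = 0.8711 mm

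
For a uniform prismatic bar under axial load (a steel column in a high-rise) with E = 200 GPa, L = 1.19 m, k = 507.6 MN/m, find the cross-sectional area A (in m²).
Model: a uniform prismatic bar under axial load, so k = (A·E) / L.
Solve for A: A = (k·L) / E.
Convert to SI units:
  E = 200 GPa = 2 × 10¹¹ Pa
  k = 507.6 MN/m = 5.076 × 10⁸ N/m
Substitute:
  A = ((5.076 × 10⁸) × 1.19) / (2 × 10¹¹)
  A = 0.00302 m²
Final answer: A = 0.00302 m²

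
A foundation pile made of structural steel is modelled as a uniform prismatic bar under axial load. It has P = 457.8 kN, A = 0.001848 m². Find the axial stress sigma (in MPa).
Model: a uniform prismatic bar under axial load, so sigma = P / A.
Convert to SI units:
  P = 457.8 kN = 457800 N
Substitute:
  sigma = 457800 / 0.001848
  sigma = 2.477 × 10⁸ Pa
Convert: sigma = 2.477 × 10⁸ Pa = 247.7 MPa
Final answer: sigma = 247.7 MPa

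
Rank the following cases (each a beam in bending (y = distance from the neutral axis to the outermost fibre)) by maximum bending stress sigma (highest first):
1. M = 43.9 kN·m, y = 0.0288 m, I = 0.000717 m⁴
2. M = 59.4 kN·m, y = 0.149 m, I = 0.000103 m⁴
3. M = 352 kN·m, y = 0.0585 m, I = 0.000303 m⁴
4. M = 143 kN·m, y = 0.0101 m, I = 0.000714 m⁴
Model: a beam in bending (y = distance from the neutral axis to the outermost fibre), so sigma = (M·y) / I (SI units).
  Case 1: sigma = (43900 × 0.0288) / 0.000717 = 1.763 × 10⁶ Pa = 1.763 MPa
  Case 2: sigma = (59400 × 0.149) / 0.000103 = 8.593 × 10⁷ Pa = 85.93 MPa
  Case 3: sigma = (352000 × 0.0585) / 0.000303 = 6.796 × 10⁷ Pa = 67.96 MPa
  Case 4: sigma = (143000 × 0.0101) / 0.000714 = 2.023 × 10⁶ Pa = 2.023 MPa
Ordering: 85.93 MPa (case 2) > 67.96 MPa (case 3) > 2.023 MPa (case 4) > 1.763 MPa (case 1)
Final answer: 2, 3, 4, 1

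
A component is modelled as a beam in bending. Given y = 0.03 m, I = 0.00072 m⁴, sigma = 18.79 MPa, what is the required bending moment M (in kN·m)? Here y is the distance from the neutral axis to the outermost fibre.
Model: a beam in bending, so sigma = (M·y) / I.
Solve for M: M = (sigma·I) / y.
Convert to SI units:
  sigma = 18.79 MPa = 1.879 × 10⁷ Pa
Substitute:
  M = ((1.879 × 10⁷) × 0.00072) / 0.03
  M = 451000 N·m
Convert: M = 451000 N·m = 451 kN·m
Final answer: M = 451 kN·m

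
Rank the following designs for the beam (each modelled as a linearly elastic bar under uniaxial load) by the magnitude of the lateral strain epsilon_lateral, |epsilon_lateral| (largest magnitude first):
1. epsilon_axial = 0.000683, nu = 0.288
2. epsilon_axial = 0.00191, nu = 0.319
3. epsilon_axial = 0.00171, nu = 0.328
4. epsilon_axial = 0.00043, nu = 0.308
Model: a linearly elastic bar under uniaxial load, so epsilon_lateral = -nu·epsilon_axial (SI units).
  Case 1: epsilon_lateral = -(0.288 × 0.000683) = -0.0001967
  Case 2: epsilon_lateral = -(0.319 × 0.00191) = -0.0006093
  Case 3: epsilon_lateral = -(0.328 × 0.00171) = -0.0005609
  Case 4: epsilon_lateral = -(0.308 × 0.00043) = -0.0001324
Ordering by |epsilon_lateral|: 0.0006093 (case 2) > 0.0005609 (case 3) > 0.0001967 (case 1) > 0.0001324 (case 4)
Final answer: 2, 3, 1, 4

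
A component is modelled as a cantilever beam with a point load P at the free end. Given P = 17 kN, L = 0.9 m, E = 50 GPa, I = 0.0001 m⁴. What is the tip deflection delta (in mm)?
Model: a cantilever beam with a point load P at the free end, so delta = (P·L^3) / (3·E·I).
Convert to SI units:
  P = 17 kN = 17000 N
  E = 50 GPa = 5 × 10¹⁰ Pa
Substitute:
  delta = (17000 × 0.9^3) / (3 × (5 × 10¹⁰) × 0.0001)
  delta = 0.0008262 m
Convert: delta = 0.0008262 m = 0.8262 mm
Final answer: delta = 0.8262 mm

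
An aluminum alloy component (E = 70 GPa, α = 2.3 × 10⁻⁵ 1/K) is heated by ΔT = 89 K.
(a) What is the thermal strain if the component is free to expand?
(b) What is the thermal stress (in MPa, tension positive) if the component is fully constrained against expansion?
(a) Free thermal strain ε_th = α·ΔT = (2.3 × 10⁻⁵) × 89 = 0.002047
(b) Fully constrained, the expansion is suppressed, so σ = -E·α·ΔT. Convert E = 70 GPa = 7 × 10¹⁰ Pa.
  σ = -(7 × 10¹⁰) × (2.3 × 10⁻⁵) × 89 = -1.433 × 10⁸ Pa = -143.3 MPa (compressive)
Final answer: (a) ε_th = 0.002047, (b) σ = -143.3 MPa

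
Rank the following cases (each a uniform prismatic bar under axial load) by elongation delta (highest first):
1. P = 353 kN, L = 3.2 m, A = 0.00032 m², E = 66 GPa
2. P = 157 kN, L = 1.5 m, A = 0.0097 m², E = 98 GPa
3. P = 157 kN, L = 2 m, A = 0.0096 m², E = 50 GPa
Model: a uniform prismatic bar under axial load, so delta = (P·L) / (A·E) (SI units).
  Case 1: delta = (353000 × 3.2) / (0.00032 × (6.6 × 10¹⁰)) = 0.05348 m = 53.48 mm
  Case 2: delta = (157000 × 1.5) / (0.0097 × (9.8 × 10¹⁰)) = 0.0002477 m = 0.2477 mm
  Case 3: delta = (157000 × 2) / (0.0096 × (5 × 10¹⁰)) = 0.0006542 m = 0.6542 mm
Ordering: 53.48 mm (case 1) > 0.6542 mm (case 3) > 0.2477 mm (case 2)
Final answer: 1, 3, 2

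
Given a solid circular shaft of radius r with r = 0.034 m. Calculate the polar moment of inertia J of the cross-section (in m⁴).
Model: a solid circular shaft of radius r, so J = (π·r^4) / 2.
Substitute:
  J = (π × 0.034^4) / 2
  J = 2.099 × 10⁻⁶ m⁴
Final answer: J = 2.099 × 10⁻⁶ m⁴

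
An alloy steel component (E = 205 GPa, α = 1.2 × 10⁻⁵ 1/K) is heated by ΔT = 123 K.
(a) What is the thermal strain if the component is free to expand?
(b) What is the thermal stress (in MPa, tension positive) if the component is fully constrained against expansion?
(a) Free thermal strain ε_th = α·ΔT = (1.2 × 10⁻⁵) × 123 = 0.001476
(b) Fully constrained, the expansion is suppressed, so σ = -E·α·ΔT. Convert E = 205 GPa = 2.05 × 10¹¹ Pa.
  σ = -(2.05 × 10¹¹) × (1.2 × 10⁻⁵) × 123 = -3.026 × 10⁸ Pa = -302.6 MPa (compressive)
Final answer: (a) ε_th = 0.001476, (b) σ = -302.6 MPa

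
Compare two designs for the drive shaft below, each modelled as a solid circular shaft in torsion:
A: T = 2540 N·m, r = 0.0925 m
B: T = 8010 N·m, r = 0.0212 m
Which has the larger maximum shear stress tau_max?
Model: a solid circular shaft in torsion, so tau_max = (2·T) / (π·r^3) (SI units).
  A: tau_max = (2 × 2540) / (π × 0.0925^3) = 2.043 × 10⁶ Pa = 2.043 MPa
  B: tau_max = (2 × 8010) / (π × 0.0212^3) = 5.352 × 10⁸ Pa = 535.2 MPa
535.2 MPa > 2.043 MPa, so B is larger.
Final answer: B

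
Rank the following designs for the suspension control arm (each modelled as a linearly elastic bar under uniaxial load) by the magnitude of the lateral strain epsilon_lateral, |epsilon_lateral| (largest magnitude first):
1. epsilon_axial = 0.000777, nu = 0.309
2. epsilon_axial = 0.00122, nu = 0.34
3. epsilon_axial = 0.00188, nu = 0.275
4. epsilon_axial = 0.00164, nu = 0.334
Model: a linearly elastic bar under uniaxial load, so epsilon_lateral = -nu·epsilon_axial (SI units).
  Case 1: epsilon_lateral = -(0.309 × 0.000777) = -0.0002401
  Case 2: epsilon_lateral = -(0.34 × 0.00122) = -0.0004148
  Case 3: epsilon_lateral = -(0.275 × 0.00188) = -0.000517
  Case 4: epsilon_lateral = -(0.334 × 0.00164) = -0.0005478
Ordering by |epsilon_lateral|: 0.0005478 (case 4) > 0.000517 (case 3) > 0.0004148 (case 2) > 0.0002401 (case 1)
Final answer: 4, 3, 2, 1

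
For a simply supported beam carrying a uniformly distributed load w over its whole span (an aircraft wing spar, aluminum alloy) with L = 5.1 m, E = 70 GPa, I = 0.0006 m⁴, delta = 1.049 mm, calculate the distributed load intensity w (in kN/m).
Model: a simply supported beam carrying a uniformly distributed load w over its whole span, so delta = (5·w·L^4) / (384·E·I).
Solve for w: w = (384·delta·E·I) / (5·L^4).
Convert to SI units:
  E = 70 GPa = 7 × 10¹⁰ Pa
  delta = 1.049 mm = 0.001049 m
Substitute:
  w = (384 × 0.001049 × (7 × 10¹⁰) × 0.0006) / (5 × 5.1^4)
  w = 5002 N/m
Convert: w = 5002 N/m = 5.002 kN/m
Final answer: w = 5.002 kN/m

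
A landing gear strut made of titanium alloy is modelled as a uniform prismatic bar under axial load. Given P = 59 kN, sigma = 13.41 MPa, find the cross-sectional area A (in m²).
Model: a uniform prismatic bar under axial load, so sigma = P / A.
Solve for A: A = P / sigma.
Convert to SI units:
  P = 59 kN = 59000 N
  sigma = 13.41 MPa = 1.341 × 10⁷ Pa
Substitute:
  A = 59000 / (1.341 × 10⁷)
  A = 0.0044 m²
Final answer: A = 0.0044 m²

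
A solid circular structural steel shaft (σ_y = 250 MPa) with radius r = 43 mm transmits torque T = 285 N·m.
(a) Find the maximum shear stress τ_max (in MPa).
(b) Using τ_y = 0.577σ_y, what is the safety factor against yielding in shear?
(a) For a solid circular shaft, τ_max = T·r/J with J = π·r^4/2, i.e. τ_max = 2·T / (π·r^3). Convert r = 43 mm = 0.043 m.
  τ_max = (2 × 285) / (π × 0.043^3) = 2.282 × 10⁶ Pa = 2.282 MPa
(b) τ_y = 0.577 × 250 = 144.25 MPa
  SF = τ_y/τ_max = 144.25 / 2.282 = 63.21
Final answer: (a) τ_max = 2.282 MPa, (b) SF = 63.21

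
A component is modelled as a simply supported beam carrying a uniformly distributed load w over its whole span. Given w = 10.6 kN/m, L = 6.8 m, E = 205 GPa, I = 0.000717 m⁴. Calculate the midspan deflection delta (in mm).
Model: a simply supported beam carrying a uniformly distributed load w over its whole span, so delta = (5·w·L^4) / (384·E·I).
Convert to SI units:
  w = 10.6 kN/m = 10600 N/m
  E = 205 GPa = 2.05 × 10¹¹ Pa
Substitute:
  delta = (5 × 10600 × 6.8^4) / (384 × (2.05 × 10¹¹) × 0.000717)
  delta = 0.002008 m
Convert: delta = 0.002008 m = 2.008 mm
Final answer: delta = 2.008 mm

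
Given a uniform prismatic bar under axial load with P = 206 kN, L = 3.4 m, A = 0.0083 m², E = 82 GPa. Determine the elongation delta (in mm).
Model: a uniform prismatic bar under axial load, so delta = (P·L) / (A·E).
Convert to SI units:
  P = 206 kN = 206000 N
  E = 82 GPa = 8.2 × 10¹⁰ Pa
Substitute:
  delta = (206000 × 3.4) / (0.0083 × (8.2 × 10¹⁰))
  delta = 0.001029 m
Convert: delta = 0.001029 m = 1.029 mm
Final answer: delta = 1.029 mm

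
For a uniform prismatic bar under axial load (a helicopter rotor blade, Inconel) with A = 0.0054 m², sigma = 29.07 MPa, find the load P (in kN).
Model: a uniform prismatic bar under axial load, so sigma = P / A.
Solve for P: P = sigma·A.
Convert to SI units:
  sigma = 29.07 MPa = 2.907 × 10⁷ Pa
Substitute:
  P = (2.907 × 10⁷) × 0.0054
  P = 157000 N
Convert: P = 157000 N = 157 kN
Final answer: P = 157 kN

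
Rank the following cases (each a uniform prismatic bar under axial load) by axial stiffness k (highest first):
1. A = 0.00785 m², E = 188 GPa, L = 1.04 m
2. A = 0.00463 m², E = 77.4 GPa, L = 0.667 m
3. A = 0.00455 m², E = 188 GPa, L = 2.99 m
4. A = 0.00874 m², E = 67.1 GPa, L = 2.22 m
Model: a uniform prismatic bar under axial load, so k = (A·E) / L (SI units).
  Case 1: k = (0.00785 × (1.88 × 10¹¹)) / 1.04 = 1.419 × 10⁹ N/m = 1419 MN/m
  Case 2: k = (0.00463 × (7.74 × 10¹⁰)) / 0.667 = 5.373 × 10⁸ N/m = 537.3 MN/m
  Case 3: k = (0.00455 × (1.88 × 10¹¹)) / 2.99 = 2.861 × 10⁸ N/m = 286.1 MN/m
  Case 4: k = (0.00874 × (6.71 × 10¹⁰)) / 2.22 = 2.642 × 10⁸ N/m = 264.2 MN/m
Ordering: 1419 MN/m (case 1) > 537.3 MN/m (case 2) > 286.1 MN/m (case 3) > 264.2 MN/m (case 4)
Final answer: 1, 2, 3, 4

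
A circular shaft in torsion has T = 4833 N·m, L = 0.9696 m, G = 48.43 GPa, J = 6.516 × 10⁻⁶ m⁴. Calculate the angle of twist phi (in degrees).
Model: a circular shaft in torsion, so phi = (T·L) / (G·J).
Convert to SI units:
  G = 48.43 GPa = 4.843 × 10¹⁰ Pa
Substitute:
  phi = (4833 × 0.9696) / ((4.843 × 10¹⁰) × (6.516 × 10⁻⁶))
  phi = 0.01485 rad
Convert to degrees: phi = 0.01485 × 180/π = 0.8508°
Final answer: phi = 0.8508°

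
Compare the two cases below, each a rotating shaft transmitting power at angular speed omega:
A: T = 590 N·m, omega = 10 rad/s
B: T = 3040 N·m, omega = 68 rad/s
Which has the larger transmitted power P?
Model: a rotating shaft transmitting power at angular speed omega, so P = T·omega (SI units).
  A: P = 590 × 10 = 5900 W = 5.9 kW
  B: P = 3040 × 68 = 206700 W = 206.7 kW
206.7 kW > 5.9 kW, so B is larger.
Final answer: B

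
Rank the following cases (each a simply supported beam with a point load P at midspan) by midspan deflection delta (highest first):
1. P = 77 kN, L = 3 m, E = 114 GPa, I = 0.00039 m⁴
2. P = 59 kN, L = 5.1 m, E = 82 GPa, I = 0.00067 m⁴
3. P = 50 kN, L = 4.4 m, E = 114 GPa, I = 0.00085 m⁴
Model: a simply supported beam with a point load P at midspan, so delta = (P·L^3) / (48·E·I) (SI units).
  Case 1: delta = (77000 × 3^3) / (48 × (1.14 × 10¹¹) × 0.00039) = 0.0009742 m = 0.9742 mm
  Case 2: delta = (59000 × 5.1^3) / (48 × (8.2 × 10¹⁰) × 0.00067) = 0.002968 m = 2.968 mm
  Case 3: delta = (50000 × 4.4^3) / (48 × (1.14 × 10¹¹) × 0.00085) = 0.0009157 m = 0.9157 mm
Ordering: 2.968 mm (case 2) > 0.9742 mm (case 1) > 0.9157 mm (case 3)
Final answer: 2, 1, 3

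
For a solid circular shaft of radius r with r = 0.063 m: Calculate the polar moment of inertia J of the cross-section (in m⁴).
Model: a solid circular shaft of radius r, so J = (π·r^4) / 2.
Substitute:
  J = (π × 0.063^4) / 2
  J = 2.474 × 10⁻⁵ m⁴
Final answer: J = 2.474 × 10⁻⁵ m⁴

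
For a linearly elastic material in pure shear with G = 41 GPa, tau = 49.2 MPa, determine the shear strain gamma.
Model: a linearly elastic material in pure shear, so tau = G·gamma.
Solve for gamma: gamma = tau / G.
Convert to SI units:
  G = 41 GPa = 4.1 × 10¹⁰ Pa
  tau = 49.2 MPa = 4.92 × 10⁷ Pa
Substitute:
  gamma = (4.92 × 10⁷) / (4.1 × 10¹⁰)
  gamma = 0.0012
Final answer: gamma = 0.0012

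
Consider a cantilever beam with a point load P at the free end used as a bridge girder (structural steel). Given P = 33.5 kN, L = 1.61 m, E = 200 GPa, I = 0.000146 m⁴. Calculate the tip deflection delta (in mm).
Model: a cantilever beam with a point load P at the free end, so delta = (P·L^3) / (3·E·I).
Convert to SI units:
  P = 33.5 kN = 33500 N
  E = 200 GPa = 2 × 10¹¹ Pa
Substitute:
  delta = (33500 × 1.61^3) / (3 × (2 × 10¹¹) × 0.000146)
  delta = 0.001596 m
Convert: delta = 0.001596 m = 1.596 mm
Final answer: delta = 1.596 mm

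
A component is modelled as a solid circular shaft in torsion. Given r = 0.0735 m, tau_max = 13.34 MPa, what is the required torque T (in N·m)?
Model: a solid circular shaft in torsion, so tau_max = (2·T) / (π·r^3).
Solve for T: T = (π·tau_max·r^3) / 2.
Convert to SI units:
  tau_max = 13.34 MPa = 1.334 × 10⁷ Pa
Substitute:
  T = (π × (1.334 × 10⁷) × 0.0735^3) / 2
  T = 8320 N·m
Final answer: T = 8320 N·m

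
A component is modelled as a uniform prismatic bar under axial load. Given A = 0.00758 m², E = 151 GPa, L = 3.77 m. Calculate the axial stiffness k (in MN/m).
Model: a uniform prismatic bar under axial load, so k = (A·E) / L.
Convert to SI units:
  E = 151 GPa = 1.51 × 10¹¹ Pa
Substitute:
  k = (0.00758 × (1.51 × 10¹¹)) / 3.77
  k = 3.036 × 10⁸ N/m
Convert: k = 3.036 × 10⁸ N/m = 303.6 MN/m
Final answer: k = 303.6 MN/m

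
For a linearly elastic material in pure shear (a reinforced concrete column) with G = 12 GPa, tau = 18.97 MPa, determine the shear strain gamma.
Model: a linearly elastic material in pure shear, so tau = G·gamma.
Solve for gamma: gamma = tau / G.
Convert to SI units:
  G = 12 GPa = 1.2 × 10¹⁰ Pa
  tau = 18.97 MPa = 1.897 × 10⁷ Pa
Substitute:
  gamma = (1.897 × 10⁷) / (1.2 × 10¹⁰)
  gamma = 0.001581
Final answer: gamma = 0.001581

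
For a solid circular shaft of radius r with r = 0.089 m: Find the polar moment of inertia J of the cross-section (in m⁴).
Model: a solid circular shaft of radius r, so J = (π·r^4) / 2.
Substitute:
  J = (π × 0.089^4) / 2
  J = 9.856 × 10⁻⁵ m⁴
Final answer: J = 9.856 × 10⁻⁵ m⁴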